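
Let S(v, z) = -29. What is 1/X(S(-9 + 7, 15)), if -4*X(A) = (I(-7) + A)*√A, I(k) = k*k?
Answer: I*√29/145 ≈ 0.037139*I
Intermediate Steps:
I(k) = k²
X(A) = -√A*(49 + A)/4 (X(A) = -((-7)² + A)*√A/4 = -(49 + A)*√A/4 = -√A*(49 + A)/4)
1/X(S(-9 + 7, 15)) = 1/(√(-29)*(-49 - 1*(-29))/4) = 1/((I*√29)*(-49 + 29)/4) = 1/((¼)*(I*√29)*(-20)) = 1/(-5*I*√29) = I*√29/145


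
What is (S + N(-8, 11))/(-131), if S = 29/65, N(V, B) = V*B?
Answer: 5691/8515 ≈ 0.66835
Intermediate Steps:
N(V, B) = B*V
S = 29/65 (S = 29*(1/65) = 29/65 ≈ 0.44615)
(S + N(-8, 11))/(-131) = (29/65 + 11*(-8))/(-131) = -(29/65 - 88)/131 = -1/131*(-5691/65) = 5691/8515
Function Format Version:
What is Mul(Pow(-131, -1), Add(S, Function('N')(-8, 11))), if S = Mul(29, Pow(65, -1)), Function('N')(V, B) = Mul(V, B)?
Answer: Rational(5691, 8515) ≈ 0.66835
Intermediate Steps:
Function('N')(V, B) = Mul(B, V)
S = Rational(29, 65) (S = Mul(29, Rational(1, 65)) = Rational(29, 65) ≈ 0.44615)
Mul(Pow(-131, -1), Add(S, Function('N')(-8, 11))) = Mul(Pow(-131, -1), Add(Rational(29, 65), Mul(11, -8))) = Mul(Rational(-1, 131), Add(Rational(29, 65), -88)) = Mul(Rational(-1, 131), Rational(-5691, 65)) = Rational(5691, 8515)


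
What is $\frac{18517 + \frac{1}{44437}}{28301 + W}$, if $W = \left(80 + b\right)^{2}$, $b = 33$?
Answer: $\frac{82283993}{182502759} \approx 0.45086$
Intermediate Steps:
$W = 12769$ ($W = \left(80 + 33\right)^{2} = 113^{2} = 12769$)
$\frac{18517 + \frac{1}{44437}}{28301 + W} = \frac{18517 + \frac{1}{44437}}{28301 + 12769} = \frac{18517 + \frac{1}{44437}}{41070} = \frac{822839930}{44437} \cdot \frac{1}{41070} = \frac{82283993}{182502759}$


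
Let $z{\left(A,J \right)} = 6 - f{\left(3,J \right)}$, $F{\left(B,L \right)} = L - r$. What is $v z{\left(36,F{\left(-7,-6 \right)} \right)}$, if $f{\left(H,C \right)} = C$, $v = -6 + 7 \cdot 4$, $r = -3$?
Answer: $198$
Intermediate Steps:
$v = 22$ ($v = -6 + 28 = 22$)
$F{\left(B,L \right)} = 3 + L$ ($F{\left(B,L \right)} = L - -3 = L + 3 = 3 + L$)
$z{\left(A,J \right)} = 6 - J$
$v z{\left(36,F{\left(-7,-6 \right)} \right)} = 22 \left(6 - \left(3 - 6\right)\right) = 22 \left(6 - -3\right) = 22 \left(6 + 3\right) = 22 \cdot 9 = 198$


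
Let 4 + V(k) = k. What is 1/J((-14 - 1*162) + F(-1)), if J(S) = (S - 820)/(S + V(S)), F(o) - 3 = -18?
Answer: 386/1011 ≈ 0.38180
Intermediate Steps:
V(k) = -4 + k
F(o) = -15 (F(o) = 3 - 18 = -15)
J(S) = (-820 + S)/(-4 + 2*S) (J(S) = (S - 820)/(S + (-4 + S)) = (-820 + S)/(-4 + 2*S))
1/J((-14 - 1*162) + F(-1)) = 1/((-820 + ((-14 - 1*162) - 15))/(2*(-2 + ((-14 - 1*162) - 15)))) = 1/((-820 + ((-14 - 162) - 15))/(2*(-2 + ((-14 - 162) - 15)))) = 1/((-820 + (-176 - 15))/(2*(-2 + (-176 - 15)))) = 1/((-820 - 191)/(2*(-2 - 191))) = 1/((½)*(-1011)/(-193)) = 1/((½)*(-1/193)*(-1011)) = 1/(1011/386) = 386/1011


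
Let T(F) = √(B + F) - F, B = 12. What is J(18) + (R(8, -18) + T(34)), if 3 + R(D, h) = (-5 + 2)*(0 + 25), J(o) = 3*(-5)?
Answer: -127 + √46 ≈ -120.22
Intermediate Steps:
J(o) = -15
R(D, h) = -78 (R(D, h) = -3 + (-5 + 2)*(0 + 25) = -3 - 3*25 = -3 - 75 = -78)
T(F) = √(12 + F) - F
J(18) + (R(8, -18) + T(34)) = -15 + (-78 + (√(12 + 34) - 1*34)) = -15 + (-78 + (√46 - 34)) = -15 + (-78 + (-34 + √46)) = -15 + (-112 + √46) = -127 + √46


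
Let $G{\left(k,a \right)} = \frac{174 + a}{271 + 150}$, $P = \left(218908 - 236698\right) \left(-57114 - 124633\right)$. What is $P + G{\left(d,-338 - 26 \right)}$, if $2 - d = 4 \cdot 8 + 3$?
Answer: $\frac{1361210513540}{421} \approx 3.2333 \cdot 10^{9}$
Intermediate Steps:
$d = -33$ ($d = 2 - \left(4 \cdot 8 + 3\right) = 2 - \left(32 + 3\right) = 2 - 35 = -33$)
$P = 3233279130$ ($P = \left(-17790\right) \left(-181747\right) = 3233279130$)
$G{\left(k,a \right)} = \frac{174}{421} + \frac{a}{421}$ ($G{\left(k,a \right)} = \frac{174 + a}{421} = \left(174 + a\right) \frac{1}{421} = \frac{174}{421} + \frac{a}{421}$)
$P + G{\left(d,-338 - 26 \right)} = 3233279130 + \left(\frac{174}{421} + \frac{-338 - 26}{421}\right) = 3233279130 + \left(\frac{174}{421} + \frac{1}{421} \left(-364\right)\right) = 3233279130 + \left(\frac{174}{421} - \frac{364}{421}\right) = 3233279130 - \frac{190}{421} = \frac{1361210513540}{421}$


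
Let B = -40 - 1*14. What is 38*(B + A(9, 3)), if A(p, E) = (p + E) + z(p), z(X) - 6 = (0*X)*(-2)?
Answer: -1368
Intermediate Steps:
z(X) = 6 (z(X) = 6 + (0*X)*(-2) = 6 + 0*(-2) = 6 + 0 = 6)
A(p, E) = 6 + E + p (A(p, E) = (p + E) + 6 = (E + p) + 6 = 6 + E + p)
B = -54 (B = -40 - 14 = -54)
38*(B + A(9, 3)) = 38*(-54 + (6 + 3 + 9)) = 38*(-54 + 18) = 38*(-36) = -1368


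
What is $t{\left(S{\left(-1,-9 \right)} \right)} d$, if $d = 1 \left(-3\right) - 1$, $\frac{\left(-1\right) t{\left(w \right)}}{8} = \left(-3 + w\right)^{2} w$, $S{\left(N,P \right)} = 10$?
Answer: $15680$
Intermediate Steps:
$t{\left(w \right)} = - 8 w \left(-3 + w\right)^{2}$ ($t{\left(w \right)} = - 8 \left(-3 + w\right)^{2} w = - 8 w \left(-3 + w\right)^{2}$)
$d = -4$ ($d = -3 - 1 = -4$)
$t{\left(S{\left(-1,-9 \right)} \right)} d = \left(-8\right) 10 \left(-3 + 10\right)^{2} \left(-4\right) = \left(-8\right) 10 \cdot 7^{2} \left(-4\right) = \left(-8\right) 10 \cdot 49 \left(-4\right) = \left(-3920\right) \left(-4\right) = 15680$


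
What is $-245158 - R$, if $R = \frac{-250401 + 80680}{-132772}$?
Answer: $- \frac{32550287697}{132772} \approx -2.4516 \cdot 10^{5}$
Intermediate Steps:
$R = \frac{169721}{132772}$ ($R = \left(-169721\right) \left(- \frac{1}{132772}\right) = \frac{169721}{132772} \approx 1.2783$)
$-245158 - R = -245158 - \frac{169721}{132772} = - \frac{32550287697}{132772}$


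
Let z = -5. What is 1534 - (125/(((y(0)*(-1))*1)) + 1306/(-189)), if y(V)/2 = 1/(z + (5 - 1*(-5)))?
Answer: 700589/378 ≈ 1853.4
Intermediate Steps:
y(V) = ⅖ (y(V) = 2/(-5 + (5 - 1*(-5))) = 2/(-5 + (5 + 5)) = 2/(-5 + 10) = 2/5 = 2*(⅕) = ⅖)
1534 - (125/(((y(0)*(-1))*1)) + 1306/(-189)) = 1534 - (125/((((⅖)*(-1))*1)) + 1306/(-189)) = 1534 - (125/((-⅖*1)) + 1306*(-1/189)) = 1534 - (125/(-⅖) - 1306/189) = 1534 - (125*(-5/2) - 1306/189) = 1534 - (-625/2 - 1306/189) = 1534 - 1*(-120737/378) = 1534 + 120737/378 = 700589/378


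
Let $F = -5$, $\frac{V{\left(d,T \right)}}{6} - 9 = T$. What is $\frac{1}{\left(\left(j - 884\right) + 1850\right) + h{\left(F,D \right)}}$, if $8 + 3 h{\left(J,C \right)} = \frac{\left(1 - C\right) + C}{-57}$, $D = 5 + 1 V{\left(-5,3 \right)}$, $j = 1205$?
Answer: $\frac{171}{370784} \approx 0.00046118$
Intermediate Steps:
$V{\left(d,T \right)} = 54 + 6 T$
$D = 77$ ($D = 5 + 1 \left(54 + 6 \cdot 3\right) = 5 + 1 \left(54 + 18\right) = 5 + 1 \cdot 72 = 5 + 72 = 77$)
$h{\left(J,C \right)} = - \frac{457}{171}$ ($h{\left(J,C \right)} = - \frac{8}{3} + \frac{\left(\left(1 - C\right) + C\right) \frac{1}{-57}}{3} = - \frac{8}{3} + \frac{1 \left(- \frac{1}{57}\right)}{3} = - \frac{8}{3} + \frac{1}{3} \left(- \frac{1}{57}\right) = - \frac{8}{3} - \frac{1}{171} = - \frac{457}{171}$)
$\frac{1}{\left(\left(j - 884\right) + 1850\right) + h{\left(F,D \right)}} = \frac{1}{\left(\left(1205 - 884\right) + 1850\right) - \frac{457}{171}} = \frac{1}{\left(321 + 1850\right) - \frac{457}{171}} = \frac{1}{2171 - \frac{457}{171}} = \frac{1}{\frac{370784}{171}} = \frac{171}{370784}$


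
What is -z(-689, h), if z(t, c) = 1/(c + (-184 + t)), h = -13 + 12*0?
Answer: 1/886 ≈ 0.0011287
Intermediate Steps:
h = -13 (h = -13 + 0 = -13)
z(t, c) = 1/(-184 + c + t)
-z(-689, h) = -1/(-184 - 13 - 689) = -1/(-886) = -1*(-1/886) = 1/886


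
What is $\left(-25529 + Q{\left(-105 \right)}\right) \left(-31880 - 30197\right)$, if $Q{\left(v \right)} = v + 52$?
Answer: $1588053814$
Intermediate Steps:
$Q{\left(v \right)} = 52 + v$
$\left(-25529 + Q{\left(-105 \right)}\right) \left(-31880 - 30197\right) = \left(-25529 + \left(52 - 105\right)\right) \left(-31880 - 30197\right) = \left(-25529 - 53\right) \left(-62077\right) = \left(-25582\right) \left(-62077\right) = 1588053814$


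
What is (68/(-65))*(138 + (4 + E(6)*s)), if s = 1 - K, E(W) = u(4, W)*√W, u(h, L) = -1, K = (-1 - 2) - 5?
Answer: -9656/65 + 612*√6/65 ≈ -125.49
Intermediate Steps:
K = -8 (K = -3 - 5 = -8)
E(W) = -√W
s = 9 (s = 1 - 1*(-8) = 1 + 8 = 9)
(68/(-65))*(138 + (4 + E(6)*s)) = (68/(-65))*(138 + (4 - √6*9)) = (68*(-1/65))*(138 + (4 - 9*√6)) = -68*(142 - 9*√6)/65 = -9656/65 + 612*√6/65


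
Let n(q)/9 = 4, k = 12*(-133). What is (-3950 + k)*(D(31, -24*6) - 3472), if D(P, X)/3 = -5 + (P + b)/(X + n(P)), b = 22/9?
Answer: 3133736797/162 ≈ 1.9344e+7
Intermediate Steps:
b = 22/9 (b = 22*(⅑) = 22/9 ≈ 2.4444)
k = -1596
n(q) = 36 (n(q) = 9*4 = 36)
D(P, X) = -15 + 3*(22/9 + P)/(36 + X) (D(P, X) = 3*(-5 + (P + 22/9)/(X + 36)) = 3*(-5 + (22/9 + P)/(36 + X)) = -15 + 3*(22/9 + P)/(36 + X))
(-3950 + k)*(D(31, -24*6) - 3472) = (-3950 - 1596)*((-1598 - (-1080)*6 + 9*31)/(3*(36 - 24*6)) - 3472) = -5546*((-1598 - 45*(-144) + 279)/(3*(36 - 144)) - 3472) = -5546*((⅓)*(-1598 + 6480 + 279)/(-108) - 3472) = -5546*((⅓)*(-1/108)*5161 - 3472) = -5546*(-5161/324 - 3472) = -5546*(-1130089/324) = 3133736797/162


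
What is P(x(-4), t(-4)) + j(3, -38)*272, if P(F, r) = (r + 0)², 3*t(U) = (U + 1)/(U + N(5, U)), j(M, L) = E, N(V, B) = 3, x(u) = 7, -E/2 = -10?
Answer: 5441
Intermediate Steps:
E = 20 (E = -2*(-10) = 20)
j(M, L) = 20
t(U) = (1 + U)/(3*(3 + U)) (t(U) = ((U + 1)/(U + 3))/3 = ((1 + U)/(3 + U))/3 = (1 + U)/(3*(3 + U)))
P(F, r) = r²
P(x(-4), t(-4)) + j(3, -38)*272 = ((1 - 4)/(3*(3 - 4)))² + 20*272 = ((⅓)*(-3)/(-1))² + 5440 = ((⅓)*(-1)*(-3))² + 5440 = 1² + 5440 = 1 + 5440 = 5441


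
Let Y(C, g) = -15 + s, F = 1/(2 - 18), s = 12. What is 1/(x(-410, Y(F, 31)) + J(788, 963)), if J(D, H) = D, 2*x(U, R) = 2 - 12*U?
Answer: 1/3249 ≈ 0.00030779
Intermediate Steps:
F = -1/16 (F = 1/(-16) = -1/16 ≈ -0.062500)
Y(C, g) = -3 (Y(C, g) = -15 + 12 = -3)
x(U, R) = 1 - 6*U (x(U, R) = (2 - 12*U)/2 = 1 - 6*U)
1/(x(-410, Y(F, 31)) + J(788, 963)) = 1/((1 - 6*(-410)) + 788) = 1/((1 + 2460) + 788) = 1/(2461 + 788) = 1/3249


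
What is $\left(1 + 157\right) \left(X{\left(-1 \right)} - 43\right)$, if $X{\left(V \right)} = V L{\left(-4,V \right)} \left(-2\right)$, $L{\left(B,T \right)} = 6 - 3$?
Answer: $-5846$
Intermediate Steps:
$L{\left(B,T \right)} = 3$ ($L{\left(B,T \right)} = 6 - 3 = 3$)
$X{\left(V \right)} = - 6 V$ ($X{\left(V \right)} = V 3 \left(-2\right) = 3 V \left(-2\right) = - 6 V$)
$\left(1 + 157\right) \left(X{\left(-1 \right)} - 43\right) = \left(1 + 157\right) \left(\left(-6\right) \left(-1\right) - 43\right) = 158 \left(6 - 43\right) = 158 \left(-37\right) = -5846$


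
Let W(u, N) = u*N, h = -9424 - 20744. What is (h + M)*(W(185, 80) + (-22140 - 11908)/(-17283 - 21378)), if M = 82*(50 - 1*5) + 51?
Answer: -720094030576/1841 ≈ -3.9114e+8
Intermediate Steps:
h = -30168
M = 3741 (M = 82*(50 - 5) + 51 = 82*45 + 51 = 3690 + 51 = 3741)
W(u, N) = N*u
(h + M)*(W(185, 80) + (-22140 - 11908)/(-17283 - 21378)) = (-30168 + 3741)*(80*185 + (-22140 - 11908)/(-17283 - 21378)) = -26427*(14800 - 34048/(-38661)) = -26427*(14800 - 34048*(-1/38661)) = -26427*(14800 + 4864/5523) = -26427*81745264/5523 = -720094030576/1841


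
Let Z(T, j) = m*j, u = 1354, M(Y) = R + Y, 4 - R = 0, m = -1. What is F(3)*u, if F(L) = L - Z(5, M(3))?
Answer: 13540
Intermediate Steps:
R = 4 (R = 4 - 1*0 = 4 + 0 = 4)
M(Y) = 4 + Y
Z(T, j) = -j
F(L) = 7 + L (F(L) = L - (-1)*(4 + 3) = L - (-1)*7 = L - 1*(-7) = L + 7 = 7 + L)
F(3)*u = (7 + 3)*1354 = 10*1354 = 13540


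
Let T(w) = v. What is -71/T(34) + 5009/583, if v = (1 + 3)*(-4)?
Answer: 121537/9328 ≈ 13.029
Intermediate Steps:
v = -16 (v = 4*(-4) = -16)
T(w) = -16
-71/T(34) + 5009/583 = -71/(-16) + 5009/583 = -71*(-1/16) + 5009*(1/583) = 71/16 + 5009/583 = 121537/9328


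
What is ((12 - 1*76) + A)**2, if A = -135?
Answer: 39601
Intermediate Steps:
((12 - 1*76) + A)**2 = ((12 - 1*76) - 135)**2 = ((12 - 76) - 135)**2 = (-64 - 135)**2 = (-199)**2 = 39601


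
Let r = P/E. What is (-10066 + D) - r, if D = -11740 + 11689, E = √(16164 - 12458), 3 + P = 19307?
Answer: -10117 - 9652*√3706/1853 ≈ -10434.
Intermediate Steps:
P = 19304 (P = -3 + 19307 = 19304)
E = √3706 ≈ 60.877
D = -51
r = 9652*√3706/1853 (r = 19304/(√3706) = 19304*(√3706/3706) = 9652*√3706/1853 ≈ 317.10)
(-10066 + D) - r = (-10066 - 51) - 9652*√3706/1853 = -10117 - 9652*√3706/1853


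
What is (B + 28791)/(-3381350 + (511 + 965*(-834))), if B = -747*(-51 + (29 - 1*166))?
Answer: -169227/4185649 ≈ -0.040430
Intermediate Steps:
B = 140436 (B = -747*(-51 + (29 - 166)) = -747*(-51 - 137) = -747*(-188) = 140436)
(B + 28791)/(-3381350 + (511 + 965*(-834))) = (140436 + 28791)/(-3381350 + (511 + 965*(-834))) = 169227/(-3381350 + (511 - 804810)) = 169227/(-3381350 - 804299) = 169227/(-4185649) = 169227*(-1/4185649) = -169227/4185649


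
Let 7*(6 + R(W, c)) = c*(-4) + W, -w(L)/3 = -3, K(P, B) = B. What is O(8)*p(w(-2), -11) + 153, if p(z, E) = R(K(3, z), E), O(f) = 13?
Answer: 1214/7 ≈ 173.43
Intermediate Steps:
w(L) = 9 (w(L) = -3*(-3) = 9)
R(W, c) = -6 - 4*c/7 + W/7 (R(W, c) = -6 + (c*(-4) + W)/7 = -6 + (-4*c + W)/7 = -6 + (W - 4*c)/7 = -6 + (-4*c/7 + W/7) = -6 - 4*c/7 + W/7)
p(z, E) = -6 - 4*E/7 + z/7
O(8)*p(w(-2), -11) + 153 = 13*(-6 - 4/7*(-11) + (⅐)*9) + 153 = 13*(-6 + 44/7 + 9/7) + 153 = 13*(11/7) + 153 = 143/7 + 153 = 1214/7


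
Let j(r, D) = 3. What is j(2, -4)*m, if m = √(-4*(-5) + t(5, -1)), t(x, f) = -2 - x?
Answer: 3*√13 ≈ 10.817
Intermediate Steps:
m = √13 (m = √(-4*(-5) + (-2 - 1*5)) = √(20 + (-2 - 5)) = √(20 - 7) = √13 ≈ 3.6056)
j(2, -4)*m = 3*√13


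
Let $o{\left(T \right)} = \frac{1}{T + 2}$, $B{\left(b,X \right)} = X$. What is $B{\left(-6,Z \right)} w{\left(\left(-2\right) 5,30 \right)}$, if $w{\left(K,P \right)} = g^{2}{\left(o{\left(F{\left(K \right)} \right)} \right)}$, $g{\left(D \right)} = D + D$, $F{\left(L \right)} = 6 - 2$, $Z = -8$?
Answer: $- \frac{8}{9} \approx -0.88889$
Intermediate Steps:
$F{\left(L \right)} = 4$ ($F{\left(L \right)} = 6 - 2 = 4$)
$o{\left(T \right)} = \frac{1}{2 + T}$
$g{\left(D \right)} = 2 D$
$w{\left(K,P \right)} = \frac{1}{9}$ ($w{\left(K,P \right)} = \left(\frac{2}{2 + 4}\right)^{2} = \left(\frac{2}{6}\right)^{2} = \left(2 \cdot \frac{1}{6}\right)^{2} = \left(\frac{1}{3}\right)^{2} = \frac{1}{9}$)
$B{\left(-6,Z \right)} w{\left(\left(-2\right) 5,30 \right)} = \left(-8\right) \frac{1}{9} = - \frac{8}{9}$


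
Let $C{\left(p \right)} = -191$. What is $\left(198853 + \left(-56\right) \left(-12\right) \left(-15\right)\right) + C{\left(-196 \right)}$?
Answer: $188582$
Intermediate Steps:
$\left(198853 + \left(-56\right) \left(-12\right) \left(-15\right)\right) + C{\left(-196 \right)} = \left(198853 + \left(-56\right) \left(-12\right) \left(-15\right)\right) - 191 = \left(198853 + 672 \left(-15\right)\right) - 191 = \left(198853 - 10080\right) - 191 = 188773 - 191 = 188582$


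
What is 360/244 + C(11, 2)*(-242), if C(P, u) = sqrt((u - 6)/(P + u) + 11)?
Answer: 90/61 - 242*sqrt(1807)/13 ≈ -789.84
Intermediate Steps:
C(P, u) = sqrt(11 + (-6 + u)/(P + u)) (C(P, u) = sqrt((-6 + u)/(P + u) + 11) = sqrt(11 + (-6 + u)/(P + u)))
360/244 + C(11, 2)*(-242) = 360/244 + sqrt((-6 + 11*11 + 12*2)/(11 + 2))*(-242) = 360*(1/244) + sqrt((-6 + 121 + 24)/13)*(-242) = 90/61 + sqrt((1/13)*139)*(-242) = 90/61 + sqrt(139/13)*(-242) = 90/61 + (sqrt(1807)/13)*(-242) = 90/61 - 242*sqrt(1807)/13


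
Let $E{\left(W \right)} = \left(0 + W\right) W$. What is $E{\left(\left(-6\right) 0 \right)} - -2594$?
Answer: $2594$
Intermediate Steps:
$E{\left(W \right)} = W^{2}$ ($E{\left(W \right)} = W W = W^{2}$)
$E{\left(\left(-6\right) 0 \right)} - -2594 = \left(\left(-6\right) 0\right)^{2} - -2594 = 0^{2} + 2594 = 0 + 2594 = 2594$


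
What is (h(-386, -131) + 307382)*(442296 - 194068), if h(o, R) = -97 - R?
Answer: 76309258848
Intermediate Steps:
(h(-386, -131) + 307382)*(442296 - 194068) = ((-97 - 1*(-131)) + 307382)*(442296 - 194068) = ((-97 + 131) + 307382)*248228 = (34 + 307382)*248228 = 307416*248228 = 76309258848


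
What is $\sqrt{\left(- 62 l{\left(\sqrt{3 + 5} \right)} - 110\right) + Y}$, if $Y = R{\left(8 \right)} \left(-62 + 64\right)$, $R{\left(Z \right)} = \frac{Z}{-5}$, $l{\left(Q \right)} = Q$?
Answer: $\frac{\sqrt{-2830 - 3100 \sqrt{2}}}{5} \approx 16.987 i$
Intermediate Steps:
$R{\left(Z \right)} = - \frac{Z}{5}$ ($R{\left(Z \right)} = Z \left(- \frac{1}{5}\right) = - \frac{Z}{5}$)
$Y = - \frac{16}{5}$ ($Y = \left(- \frac{1}{5}\right) 8 \left(-62 + 64\right) = \left(- \frac{8}{5}\right) 2 = - \frac{16}{5} \approx -3.2$)
$\sqrt{\left(- 62 l{\left(\sqrt{3 + 5} \right)} - 110\right) + Y} = \sqrt{\left(- 62 \sqrt{3 + 5} - 110\right) - \frac{16}{5}} = \sqrt{\left(- 62 \sqrt{8} - 110\right) - \frac{16}{5}} = \sqrt{\left(- 62 \cdot 2 \sqrt{2} - 110\right) - \frac{16}{5}} = \sqrt{\left(- 124 \sqrt{2} - 110\right) - \frac{16}{5}} = \sqrt{\left(-110 - 124 \sqrt{2}\right) - \frac{16}{5}} = \sqrt{- \frac{566}{5} - 124 \sqrt{2}}$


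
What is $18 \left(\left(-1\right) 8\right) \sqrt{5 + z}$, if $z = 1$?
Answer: $- 144 \sqrt{6} \approx -352.73$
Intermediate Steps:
$18 \left(\left(-1\right) 8\right) \sqrt{5 + z} = 18 \left(\left(-1\right) 8\right) \sqrt{5 + 1} = 18 \left(-8\right) \sqrt{6} = - 144 \sqrt{6}$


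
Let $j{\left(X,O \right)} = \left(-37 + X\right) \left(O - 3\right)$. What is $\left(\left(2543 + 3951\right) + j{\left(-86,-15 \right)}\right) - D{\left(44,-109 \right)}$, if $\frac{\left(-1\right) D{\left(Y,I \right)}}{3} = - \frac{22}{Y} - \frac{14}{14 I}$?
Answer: $\frac{1898023}{218} \approx 8706.5$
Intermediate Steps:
$j{\left(X,O \right)} = \left(-37 + X\right) \left(-3 + O\right)$
$D{\left(Y,I \right)} = \frac{3}{I} + \frac{66}{Y}$ ($D{\left(Y,I \right)} = - 3 \left(- \frac{22}{Y} - \frac{14}{14 I}\right) = - 3 \left(- \frac{22}{Y} - 14 \frac{1}{14 I}\right) = - 3 \left(- \frac{22}{Y} - \frac{1}{I}\right) = - 3 \left(- \frac{1}{I} - \frac{22}{Y}\right) = \frac{3}{I} + \frac{66}{Y}$)
$\left(\left(2543 + 3951\right) + j{\left(-86,-15 \right)}\right) - D{\left(44,-109 \right)} = \left(\left(2543 + 3951\right) - -2214\right) - \left(\frac{3}{-109} + \frac{66}{44}\right) = \left(6494 + \left(111 + 555 + 258 + 1290\right)\right) - \left(3 \left(- \frac{1}{109}\right) + 66 \cdot \frac{1}{44}\right) = \left(6494 + 2214\right) - \left(- \frac{3}{109} + \frac{3}{2}\right) = 8708 - \frac{321}{218} = \frac{1898023}{218}$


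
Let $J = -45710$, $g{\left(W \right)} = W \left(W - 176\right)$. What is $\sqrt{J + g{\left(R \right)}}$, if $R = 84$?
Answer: $i \sqrt{53438} \approx 231.17 i$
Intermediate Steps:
$g{\left(W \right)} = W \left(-176 + W\right)$
$\sqrt{J + g{\left(R \right)}} = \sqrt{-45710 + 84 \left(-176 + 84\right)} = \sqrt{-45710 + 84 \left(-92\right)} = \sqrt{-45710 - 7728} = \sqrt{-53438} = i \sqrt{53438}$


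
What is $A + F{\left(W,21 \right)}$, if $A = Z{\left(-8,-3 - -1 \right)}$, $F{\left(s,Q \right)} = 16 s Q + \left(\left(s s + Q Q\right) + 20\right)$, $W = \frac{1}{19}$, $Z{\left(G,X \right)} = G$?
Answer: $\frac{169918}{361} \approx 470.69$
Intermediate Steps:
$W = \frac{1}{19} \approx 0.052632$
$F{\left(s,Q \right)} = 20 + Q^{2} + s^{2} + 16 Q s$ ($F{\left(s,Q \right)} = 16 Q s + \left(\left(s^{2} + Q^{2}\right) + 20\right) = 16 Q s + \left(\left(Q^{2} + s^{2}\right) + 20\right) = 16 Q s + \left(20 + Q^{2} + s^{2}\right) = 20 + Q^{2} + s^{2} + 16 Q s$)
$A = -8$
$A + F{\left(W,21 \right)} = -8 + \left(20 + 21^{2} + \left(\frac{1}{19}\right)^{2} + 16 \cdot 21 \cdot \frac{1}{19}\right) = -8 + \left(20 + 441 + \frac{1}{361} + \frac{336}{19}\right) = -8 + \frac{172806}{361} = \frac{169918}{361}$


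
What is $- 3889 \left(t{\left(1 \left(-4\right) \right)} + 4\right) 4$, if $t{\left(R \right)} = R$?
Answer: $0$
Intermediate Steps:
$- 3889 \left(t{\left(1 \left(-4\right) \right)} + 4\right) 4 = - 3889 \left(1 \left(-4\right) + 4\right) 4 = - 3889 \left(-4 + 4\right) 4 = - 3889 \cdot 0 \cdot 4 = \left(-3889\right) 0 = 0$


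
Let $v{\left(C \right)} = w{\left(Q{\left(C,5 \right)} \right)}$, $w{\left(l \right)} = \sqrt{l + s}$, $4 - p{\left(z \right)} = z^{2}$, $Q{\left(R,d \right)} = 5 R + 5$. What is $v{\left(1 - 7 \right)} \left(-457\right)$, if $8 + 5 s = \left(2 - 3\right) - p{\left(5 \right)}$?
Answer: $- \frac{457 i \sqrt{565}}{5} \approx - 2172.6 i$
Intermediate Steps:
$Q{\left(R,d \right)} = 5 + 5 R$
$p{\left(z \right)} = 4 - z^{2}$
$s = \frac{12}{5}$ ($s = - \frac{8}{5} + \frac{\left(2 - 3\right) - \left(4 - 5^{2}\right)}{5} = - \frac{8}{5} + \frac{\left(2 - 3\right) - \left(4 - 25\right)}{5} = - \frac{8}{5} + \frac{-1 - \left(4 - 25\right)}{5} = - \frac{8}{5} + \frac{-1 - -21}{5} = - \frac{8}{5} + \frac{-1 + 21}{5} = - \frac{8}{5} + \frac{1}{5} \cdot 20 = - \frac{8}{5} + 4 = \frac{12}{5} \approx 2.4$)
$w{\left(l \right)} = \sqrt{\frac{12}{5} + l}$ ($w{\left(l \right)} = \sqrt{l + \frac{12}{5}} = \sqrt{\frac{12}{5} + l}$)
$v{\left(C \right)} = \frac{\sqrt{185 + 125 C}}{5}$ ($v{\left(C \right)} = \frac{\sqrt{60 + 25 \left(5 + 5 C\right)}}{5} = \frac{\sqrt{60 + \left(125 + 125 C\right)}}{5} = \frac{\sqrt{185 + 125 C}}{5}$)
$v{\left(1 - 7 \right)} \left(-457\right) = \frac{\sqrt{185 + 125 \left(1 - 7\right)}}{5} \left(-457\right) = \frac{\sqrt{185 + 125 \left(-6\right)}}{5} \left(-457\right) = \frac{\sqrt{185 - 750}}{5} \left(-457\right) = \frac{\sqrt{-565}}{5} \left(-457\right) = \frac{i \sqrt{565}}{5} \left(-457\right) = - \frac{457 i \sqrt{565}}{5}$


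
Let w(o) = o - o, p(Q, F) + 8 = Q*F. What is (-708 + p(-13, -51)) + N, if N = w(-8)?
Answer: -53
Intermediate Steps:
p(Q, F) = -8 + F*Q (p(Q, F) = -8 + Q*F = -8 + F*Q)
w(o) = 0
N = 0
(-708 + p(-13, -51)) + N = (-708 + (-8 - 51*(-13))) + 0 = (-708 + (-8 + 663)) + 0 = (-708 + 655) + 0 = -53 + 0 = -53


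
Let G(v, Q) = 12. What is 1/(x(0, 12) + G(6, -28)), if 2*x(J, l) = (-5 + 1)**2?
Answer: 1/20 ≈ 0.050000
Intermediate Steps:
x(J, l) = 8 (x(J, l) = (-5 + 1)**2/2 = (1/2)*(-4)**2 = (1/2)*16 = 8)
1/(x(0, 12) + G(6, -28)) = 1/(8 + 12) = 1/20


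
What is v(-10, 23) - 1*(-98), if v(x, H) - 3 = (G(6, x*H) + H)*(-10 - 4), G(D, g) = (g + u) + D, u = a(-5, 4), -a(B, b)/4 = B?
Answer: 2635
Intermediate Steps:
a(B, b) = -4*B
u = 20 (u = -4*(-5) = 20)
G(D, g) = 20 + D + g (G(D, g) = (g + 20) + D = (20 + g) + D = 20 + D + g)
v(x, H) = -361 - 14*H - 14*H*x (v(x, H) = 3 + ((20 + 6 + x*H) + H)*(-10 - 4) = 3 + ((20 + 6 + H*x) + H)*(-14) = 3 + ((26 + H*x) + H)*(-14) = 3 + (26 + H + H*x)*(-14) = 3 + (-364 - 14*H - 14*H*x) = -361 - 14*H - 14*H*x)
v(-10, 23) - 1*(-98) = (-361 - 14*23 - 14*23*(-10)) - 1*(-98) = (-361 - 322 + 3220) + 98 = 2537 + 98 = 2635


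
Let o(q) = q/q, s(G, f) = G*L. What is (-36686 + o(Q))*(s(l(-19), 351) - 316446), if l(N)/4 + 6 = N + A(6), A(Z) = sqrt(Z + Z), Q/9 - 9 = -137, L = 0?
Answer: 11608821510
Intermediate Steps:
Q = -1152 (Q = 81 + 9*(-137) = 81 - 1233 = -1152)
A(Z) = sqrt(2)*sqrt(Z) (A(Z) = sqrt(2*Z) = sqrt(2)*sqrt(Z))
l(N) = -24 + 4*N + 8*sqrt(3) (l(N) = -24 + 4*(N + sqrt(2)*sqrt(6)) = -24 + 4*(N + 2*sqrt(3)) = -24 + (4*N + 8*sqrt(3)) = -24 + 4*N + 8*sqrt(3))
s(G, f) = 0 (s(G, f) = G*0 = 0)
o(q) = 1
(-36686 + o(Q))*(s(l(-19), 351) - 316446) = (-36686 + 1)*(0 - 316446) = -36685*(-316446) = 11608821510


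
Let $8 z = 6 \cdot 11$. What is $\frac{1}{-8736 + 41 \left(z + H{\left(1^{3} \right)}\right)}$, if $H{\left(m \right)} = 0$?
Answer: $- \frac{4}{33591} \approx -0.00011908$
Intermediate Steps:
$z = \frac{33}{4}$ ($z = \frac{6 \cdot 11}{8} = \frac{1}{8} \cdot 66 = \frac{33}{4} \approx 8.25$)
$\frac{1}{-8736 + 41 \left(z + H{\left(1^{3} \right)}\right)} = \frac{1}{-8736 + 41 \left(\frac{33}{4} + 0\right)} = \frac{1}{-8736 + 41 \cdot \frac{33}{4}} = \frac{1}{-8736 + \frac{1353}{4}} = \frac{1}{- \frac{33591}{4}} = - \frac{4}{33591}$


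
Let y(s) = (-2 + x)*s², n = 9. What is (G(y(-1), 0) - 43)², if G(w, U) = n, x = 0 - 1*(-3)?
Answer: 1156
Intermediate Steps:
x = 3 (x = 0 + 3 = 3)
y(s) = s² (y(s) = (-2 + 3)*s² = 1*s² = s²)
G(w, U) = 9
(G(y(-1), 0) - 43)² = (9 - 43)² = (-34)² = 1156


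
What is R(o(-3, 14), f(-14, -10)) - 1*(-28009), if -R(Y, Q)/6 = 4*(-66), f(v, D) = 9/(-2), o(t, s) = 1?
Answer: 29593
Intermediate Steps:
f(v, D) = -9/2 (f(v, D) = 9*(-½) = -9/2)
R(Y, Q) = 1584 (R(Y, Q) = -24*(-66) = -6*(-264) = 1584)
R(o(-3, 14), f(-14, -10)) - 1*(-28009) = 1584 - 1*(-28009) = 1584 + 28009 = 29593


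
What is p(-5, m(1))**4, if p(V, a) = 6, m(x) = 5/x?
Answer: 1296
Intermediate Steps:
p(-5, m(1))**4 = 6**4 = 1296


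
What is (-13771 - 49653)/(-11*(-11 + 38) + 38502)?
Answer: -63424/38205 ≈ -1.6601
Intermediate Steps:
(-13771 - 49653)/(-11*(-11 + 38) + 38502) = -63424/(-11*27 + 38502) = -63424/(-297 + 38502) = -63424/38205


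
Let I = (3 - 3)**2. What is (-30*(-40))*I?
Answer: 0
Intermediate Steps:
I = 0 (I = 0**2 = 0)
(-30*(-40))*I = -30*(-40)*0 = 1200*0 = 0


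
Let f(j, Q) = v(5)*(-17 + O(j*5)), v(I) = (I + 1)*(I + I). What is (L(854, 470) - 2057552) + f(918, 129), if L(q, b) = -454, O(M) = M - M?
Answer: -2059026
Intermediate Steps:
O(M) = 0
v(I) = 2*I*(1 + I) (v(I) = (1 + I)*(2*I) = 2*I*(1 + I))
f(j, Q) = -1020 (f(j, Q) = (2*5*(1 + 5))*(-17 + 0) = (2*5*6)*(-17) = 60*(-17) = -1020)
(L(854, 470) - 2057552) + f(918, 129) = (-454 - 2057552) - 1020 = -2058006 - 1020 = -2059026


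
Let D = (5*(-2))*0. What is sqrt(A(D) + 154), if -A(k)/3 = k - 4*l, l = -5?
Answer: sqrt(94) ≈ 9.6954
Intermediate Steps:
D = 0 (D = -10*0 = 0)
A(k) = -60 - 3*k (A(k) = -3*(k - 4*(-5)) = -3*(k + 20) = -3*(20 + k) = -60 - 3*k)
sqrt(A(D) + 154) = sqrt((-60 - 3*0) + 154) = sqrt((-60 + 0) + 154) = sqrt(-60 + 154) = sqrt(94)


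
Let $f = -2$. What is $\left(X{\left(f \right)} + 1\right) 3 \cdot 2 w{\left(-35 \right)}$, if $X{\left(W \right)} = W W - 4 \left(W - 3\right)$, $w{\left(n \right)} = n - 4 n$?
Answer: $15750$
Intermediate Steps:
$w{\left(n \right)} = - 3 n$
$X{\left(W \right)} = 12 + W^{2} - 4 W$ ($X{\left(W \right)} = W^{2} - 4 \left(-3 + W\right) = W^{2} - \left(-12 + 4 W\right) = 12 + W^{2} - 4 W$)
$\left(X{\left(f \right)} + 1\right) 3 \cdot 2 w{\left(-35 \right)} = \left(\left(12 + \left(-2\right)^{2} - -8\right) + 1\right) 3 \cdot 2 \left(\left(-3\right) \left(-35\right)\right) = \left(\left(12 + 4 + 8\right) + 1\right) 6 \cdot 105 = \left(24 + 1\right) 6 \cdot 105 = 25 \cdot 6 \cdot 105 = 150 \cdot 105 = 15750$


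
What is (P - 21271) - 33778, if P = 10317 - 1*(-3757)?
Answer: -40975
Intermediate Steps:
P = 14074 (P = 10317 + 3757 = 14074)
(P - 21271) - 33778 = (14074 - 21271) - 33778 = -7197 - 33778 = -40975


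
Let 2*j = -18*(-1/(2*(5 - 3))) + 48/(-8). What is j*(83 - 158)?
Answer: 225/4 ≈ 56.250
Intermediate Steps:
j = -¾ (j = (-18*(-1/(2*(5 - 3))) + 48/(-8))/2 = (-18/((-2*2)) + 48*(-⅛))/2 = (-18/(-4) - 6)/2 = (-18*(-¼) - 6)/2 = (9/2 - 6)/2 = (½)*(-3/2) = -¾ ≈ -0.75000)
j*(83 - 158) = -3*(83 - 158)/4 = -¾*(-75) = 225/4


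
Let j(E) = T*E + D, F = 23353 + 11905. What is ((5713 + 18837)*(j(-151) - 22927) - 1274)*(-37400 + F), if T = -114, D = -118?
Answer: 306632278008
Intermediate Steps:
F = 35258
j(E) = -118 - 114*E (j(E) = -114*E - 118 = -118 - 114*E)
((5713 + 18837)*(j(-151) - 22927) - 1274)*(-37400 + F) = ((5713 + 18837)*((-118 - 114*(-151)) - 22927) - 1274)*(-37400 + 35258) = (24550*((-118 + 17214) - 22927) - 1274)*(-2142) = (24550*(17096 - 22927) - 1274)*(-2142) = (24550*(-5831) - 1274)*(-2142) = (-143151050 - 1274)*(-2142) = -143152324*(-2142) = 306632278008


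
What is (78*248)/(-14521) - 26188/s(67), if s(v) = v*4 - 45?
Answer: -29583820/249091 ≈ -118.77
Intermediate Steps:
s(v) = -45 + 4*v (s(v) = 4*v - 45 = -45 + 4*v)
(78*248)/(-14521) - 26188/s(67) = (78*248)/(-14521) - 26188/(-45 + 4*67) = 19344*(-1/14521) - 26188/(-45 + 268) = -1488/1117 - 26188/223 = -29583820/249091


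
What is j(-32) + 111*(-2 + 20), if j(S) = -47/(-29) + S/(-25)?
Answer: 1450653/725 ≈ 2000.9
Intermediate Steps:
j(S) = 47/29 - S/25 (j(S) = -47*(-1/29) + S*(-1/25) = 47/29 - S/25)
j(-32) + 111*(-2 + 20) = (47/29 - 1/25*(-32)) + 111*(-2 + 20) = (47/29 + 32/25) + 111*18 = 2103/725 + 1998 = 1450653/725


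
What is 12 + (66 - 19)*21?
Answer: 999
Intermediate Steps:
12 + (66 - 19)*21 = 12 + 47*21 = 12 + 987 = 999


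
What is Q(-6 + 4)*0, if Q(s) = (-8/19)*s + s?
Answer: 0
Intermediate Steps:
Q(s) = 11*s/19 (Q(s) = (-8*1/19)*s + s = -8*s/19 + s = 11*s/19)
Q(-6 + 4)*0 = (11*(-6 + 4)/19)*0 = ((11/19)*(-2))*0 = -22/19*0 = 0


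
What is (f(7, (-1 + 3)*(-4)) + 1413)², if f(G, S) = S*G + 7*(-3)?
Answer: 1784896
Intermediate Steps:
f(G, S) = -21 + G*S (f(G, S) = G*S - 21 = -21 + G*S)
(f(7, (-1 + 3)*(-4)) + 1413)² = ((-21 + 7*((-1 + 3)*(-4))) + 1413)² = ((-21 + 7*(2*(-4))) + 1413)² = ((-21 + 7*(-8)) + 1413)² = ((-21 - 56) + 1413)² = (-77 + 1413)² = 1336² = 1784896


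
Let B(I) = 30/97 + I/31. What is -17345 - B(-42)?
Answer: -52153271/3007 ≈ -17344.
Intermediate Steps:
B(I) = 30/97 + I/31 (B(I) = 30*(1/97) + I*(1/31) = 30/97 + I/31)
-17345 - B(-42) = -17345 - (30/97 + (1/31)*(-42)) = -17345 - (30/97 - 42/31) = -17345 - 1*(-3144/3007) = -17345 + 3144/3007 = -52153271/3007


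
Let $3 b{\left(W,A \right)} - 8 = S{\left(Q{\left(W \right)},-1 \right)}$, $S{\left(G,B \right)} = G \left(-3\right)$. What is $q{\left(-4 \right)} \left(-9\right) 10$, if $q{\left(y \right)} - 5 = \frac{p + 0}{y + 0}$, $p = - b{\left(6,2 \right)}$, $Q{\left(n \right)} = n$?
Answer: $-375$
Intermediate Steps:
$S{\left(G,B \right)} = - 3 G$
$b{\left(W,A \right)} = \frac{8}{3} - W$ ($b{\left(W,A \right)} = \frac{8}{3} + \frac{\left(-3\right) W}{3} = \frac{8}{3} - W$)
$p = \frac{10}{3}$ ($p = - (\frac{8}{3} - 6) = \left(-1\right) \left(- \frac{10}{3}\right) = \frac{10}{3} \approx 3.3333$)
$q{\left(y \right)} = 5 + \frac{10}{3 y}$ ($q{\left(y \right)} = 5 + \frac{\frac{10}{3} + 0}{y + 0} = 5 + \frac{10}{3 y}$)
$q{\left(-4 \right)} \left(-9\right) 10 = \left(5 + \frac{10}{3 \left(-4\right)}\right) \left(-9\right) 10 = \left(5 + \frac{10}{3} \left(- \frac{1}{4}\right)\right) \left(-9\right) 10 = \left(5 - \frac{5}{6}\right) \left(-9\right) 10 = \frac{25}{6} \left(-9\right) 10 = \left(- \frac{75}{2}\right) 10 = -375$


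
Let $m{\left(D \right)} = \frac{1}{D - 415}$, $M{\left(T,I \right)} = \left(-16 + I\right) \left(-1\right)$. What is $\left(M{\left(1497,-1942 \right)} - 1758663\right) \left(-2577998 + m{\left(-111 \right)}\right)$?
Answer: $\frac{2382139321443045}{526} \approx 4.5288 \cdot 10^{12}$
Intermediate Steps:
$M{\left(T,I \right)} = 16 - I$
$m{\left(D \right)} = \frac{1}{-415 + D}$
$\left(M{\left(1497,-1942 \right)} - 1758663\right) \left(-2577998 + m{\left(-111 \right)}\right) = \left(\left(16 - -1942\right) - 1758663\right) \left(-2577998 + \frac{1}{-415 - 111}\right) = \left(\left(16 + 1942\right) - 1758663\right) \left(-2577998 + \frac{1}{-526}\right) = \left(1958 - 1758663\right) \left(-2577998 - \frac{1}{526}\right) = \left(-1756705\right) \left(- \frac{1356026949}{526}\right) = \frac{2382139321443045}{526}$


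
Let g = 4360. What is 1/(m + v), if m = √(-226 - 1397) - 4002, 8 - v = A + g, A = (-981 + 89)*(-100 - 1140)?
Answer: -371478/413987713993 - I*√1623/1241963141979 ≈ -8.9732e-7 - 3.2438e-11*I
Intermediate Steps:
A = 1106080 (A = -892*(-1240) = 1106080)
v = -1110432 (v = 8 - (1106080 + 4360) = 8 - 1*1110440 = 8 - 1110440 = -1110432)
m = -4002 + I*√1623 (m = √(-1623) - 4002 = I*√1623 - 4002 = -4002 + I*√1623 ≈ -4002.0 + 40.286*I)
1/(m + v) = 1/((-4002 + I*√1623) - 1110432) = 1/(-1114434 + I*√1623)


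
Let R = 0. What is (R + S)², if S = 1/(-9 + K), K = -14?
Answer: 1/529 ≈ 0.0018904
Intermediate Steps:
S = -1/23 (S = 1/(-9 - 14) = 1/(-23) = -1/23 ≈ -0.043478)
(R + S)² = (0 - 1/23)² = (-1/23)² = 1/529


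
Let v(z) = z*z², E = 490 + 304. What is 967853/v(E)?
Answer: 967853/500566184 ≈ 0.0019335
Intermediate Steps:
E = 794
v(z) = z³
967853/v(E) = 967853/(794³) = 967853/500566184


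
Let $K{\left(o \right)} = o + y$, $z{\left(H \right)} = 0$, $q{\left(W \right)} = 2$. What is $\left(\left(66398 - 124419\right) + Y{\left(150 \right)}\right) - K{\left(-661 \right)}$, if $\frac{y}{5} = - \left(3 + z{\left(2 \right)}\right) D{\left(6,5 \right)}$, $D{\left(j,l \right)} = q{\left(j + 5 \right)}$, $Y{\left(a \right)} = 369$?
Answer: $-56961$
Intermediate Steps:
$D{\left(j,l \right)} = 2$
$y = -30$ ($y = 5 \left(- \left(3 + 0\right) 2\right) = 5 \left(- 3 \cdot 2\right) = 5 \left(\left(-1\right) 6\right) = 5 \left(-6\right) = -30$)
$K{\left(o \right)} = -30 + o$ ($K{\left(o \right)} = o - 30 = -30 + o$)
$\left(\left(66398 - 124419\right) + Y{\left(150 \right)}\right) - K{\left(-661 \right)} = \left(\left(66398 - 124419\right) + 369\right) - \left(-30 - 661\right) = \left(-58021 + 369\right) - -691 = -57652 + 691 = -56961$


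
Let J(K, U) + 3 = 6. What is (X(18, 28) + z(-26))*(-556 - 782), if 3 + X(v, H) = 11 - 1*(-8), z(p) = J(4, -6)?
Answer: -25422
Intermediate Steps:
J(K, U) = 3 (J(K, U) = -3 + 6 = 3)
z(p) = 3
X(v, H) = 16 (X(v, H) = -3 + (11 - 1*(-8)) = -3 + (11 + 8) = -3 + 19 = 16)
(X(18, 28) + z(-26))*(-556 - 782) = (16 + 3)*(-556 - 782) = 19*(-1338) = -25422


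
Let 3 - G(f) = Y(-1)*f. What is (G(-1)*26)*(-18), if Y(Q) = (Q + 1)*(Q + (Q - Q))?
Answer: -1404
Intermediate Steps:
Y(Q) = Q*(1 + Q) (Y(Q) = (1 + Q)*(Q + 0) = (1 + Q)*Q = Q*(1 + Q))
G(f) = 3 (G(f) = 3 - (-(1 - 1))*f = 3 - (-1*0)*f = 3 - 0*f = 3 - 1*0 = 3 + 0 = 3)
(G(-1)*26)*(-18) = (3*26)*(-18) = 78*(-18) = -1404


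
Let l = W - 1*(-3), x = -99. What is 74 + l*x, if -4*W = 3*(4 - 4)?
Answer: -223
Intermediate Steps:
W = 0 (W = -3*(4 - 4)/4 = -3*0/4 = -¼*0 = 0)
l = 3 (l = 0 - 1*(-3) = 0 + 3 = 3)
74 + l*x = 74 + 3*(-99) = 74 - 297 = -223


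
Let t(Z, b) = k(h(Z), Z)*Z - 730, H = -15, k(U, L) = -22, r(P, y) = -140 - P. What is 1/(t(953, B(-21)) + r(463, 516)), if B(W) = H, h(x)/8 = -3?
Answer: -1/22299 ≈ -4.4845e-5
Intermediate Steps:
h(x) = -24 (h(x) = 8*(-3) = -24)
B(W) = -15
t(Z, b) = -730 - 22*Z (t(Z, b) = -22*Z - 730 = -730 - 22*Z)
1/(t(953, B(-21)) + r(463, 516)) = 1/((-730 - 22*953) + (-140 - 1*463)) = 1/((-730 - 20966) + (-140 - 463)) = 1/(-21696 - 603) = 1/(-22299) = -1/22299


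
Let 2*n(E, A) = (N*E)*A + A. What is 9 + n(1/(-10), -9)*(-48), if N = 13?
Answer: -279/5 ≈ -55.800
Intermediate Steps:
n(E, A) = A/2 + 13*A*E/2 (n(E, A) = ((13*E)*A + A)/2 = (13*A*E + A)/2 = (A + 13*A*E)/2 = A/2 + 13*A*E/2)
9 + n(1/(-10), -9)*(-48) = 9 + ((½)*(-9)*(1 + 13/(-10)))*(-48) = 9 + ((½)*(-9)*(1 + 13*(-⅒)))*(-48) = 9 + ((½)*(-9)*(1 - 13/10))*(-48) = 9 + ((½)*(-9)*(-3/10))*(-48) = 9 + (27/20)*(-48) = 9 - 324/5 = -279/5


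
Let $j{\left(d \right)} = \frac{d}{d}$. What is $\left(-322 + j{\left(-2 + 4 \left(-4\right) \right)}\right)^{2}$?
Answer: $103041$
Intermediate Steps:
$j{\left(d \right)} = 1$
$\left(-322 + j{\left(-2 + 4 \left(-4\right) \right)}\right)^{2} = \left(-322 + 1\right)^{2} = \left(-321\right)^{2} = 103041$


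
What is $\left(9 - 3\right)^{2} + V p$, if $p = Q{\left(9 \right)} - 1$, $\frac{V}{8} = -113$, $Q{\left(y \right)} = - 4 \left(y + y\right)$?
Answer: $66028$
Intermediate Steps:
$Q{\left(y \right)} = - 8 y$ ($Q{\left(y \right)} = - 4 \cdot 2 y = - 8 y$)
$V = -904$ ($V = 8 \left(-113\right) = -904$)
$p = -73$ ($p = \left(-8\right) 9 - 1 = -72 - 1 = -73$)
$\left(9 - 3\right)^{2} + V p = \left(9 - 3\right)^{2} - -65992 = 6^{2} + 65992 = 36 + 65992 = 66028$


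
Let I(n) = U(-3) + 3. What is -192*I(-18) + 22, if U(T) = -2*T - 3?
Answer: -1130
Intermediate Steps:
U(T) = -3 - 2*T
I(n) = 6 (I(n) = (-3 - 2*(-3)) + 3 = (-3 + 6) + 3 = 3 + 3 = 6)
-192*I(-18) + 22 = -192*6 + 22 = -1152 + 22 = -1130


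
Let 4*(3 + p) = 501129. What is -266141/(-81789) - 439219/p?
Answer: -3441783889/13661952771 ≈ -0.25192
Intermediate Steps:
p = 501117/4 (p = -3 + (1/4)*501129 = -3 + 501129/4 = 501117/4 ≈ 1.2528e+5)
-266141/(-81789) - 439219/p = -266141/(-81789) - 439219/501117/4 = -266141*(-1/81789) - 439219*4/501117 = 266141/81789 - 1756876/501117 = -3441783889/13661952771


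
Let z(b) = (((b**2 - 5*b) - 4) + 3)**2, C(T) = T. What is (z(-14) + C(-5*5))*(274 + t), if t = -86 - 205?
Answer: -1193400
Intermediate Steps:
z(b) = (-1 + b**2 - 5*b)**2 (z(b) = ((-4 + b**2 - 5*b) + 3)**2 = (-1 + b**2 - 5*b)**2)
t = -291
(z(-14) + C(-5*5))*(274 + t) = ((1 - 1*(-14)**2 + 5*(-14))**2 - 5*5)*(274 - 291) = ((1 - 1*196 - 70)**2 - 25)*(-17) = ((1 - 196 - 70)**2 - 25)*(-17) = ((-265)**2 - 25)*(-17) = (70225 - 25)*(-17) = 70200*(-17) = -1193400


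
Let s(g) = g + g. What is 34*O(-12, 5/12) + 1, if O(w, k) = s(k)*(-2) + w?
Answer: -1391/3 ≈ -463.67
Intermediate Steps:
s(g) = 2*g
O(w, k) = w - 4*k (O(w, k) = (2*k)*(-2) + w = -4*k + w = w - 4*k)
34*O(-12, 5/12) + 1 = 34*(-12 - 20/12) + 1 = 34*(-12 - 4*5/12) + 1 = 34*(-12 - 5/3) + 1 = 34*(-41/3) + 1 = -1394/3 + 1 = -1391/3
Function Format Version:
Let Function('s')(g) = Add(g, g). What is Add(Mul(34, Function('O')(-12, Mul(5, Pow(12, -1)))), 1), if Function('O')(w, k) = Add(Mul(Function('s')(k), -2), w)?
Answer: Rational(-1391, 3) ≈ -463.67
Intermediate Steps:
Function('s')(g) = Mul(2, g)
Function('O')(w, k) = Add(w, Mul(-4, k)) (Function('O')(w, k) = Add(Mul(Mul(2, k), -2), w) = Add(Mul(-4, k), w) = Add(w, Mul(-4, k)))
Add(Mul(34, Function('O')(-12, Mul(5, Pow(12, -1)))), 1) = Add(Mul(34, Add(-12, Mul(-4, Mul(5, Pow(12, -1))))), 1) = Add(Mul(34, Add(-12, Mul(-4, Mul(5, Rational(1, 12))))), 1) = Add(Mul(34, Add(-12, Mul(-4, Rational(5, 12)))), 1) = Add(Mul(34, Add(-12, Rational(-5, 3))), 1) = Add(Mul(34, Rational(-41, 3)), 1) = Add(Rational(-1394, 3), 1) = Rational(-1391, 3)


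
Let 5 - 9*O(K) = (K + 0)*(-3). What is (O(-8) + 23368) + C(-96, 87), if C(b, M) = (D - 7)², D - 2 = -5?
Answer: 211193/9 ≈ 23466.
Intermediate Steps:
D = -3 (D = 2 - 5 = -3)
O(K) = 5/9 + K/3 (O(K) = 5/9 - (K + 0)*(-3)/9 = 5/9 - K*(-3)/9 = 5/9 - (-1)*K/3 = 5/9 + K/3)
C(b, M) = 100 (C(b, M) = (-3 - 7)² = (-10)² = 100)
(O(-8) + 23368) + C(-96, 87) = ((5/9 + (⅓)*(-8)) + 23368) + 100 = ((5/9 - 8/3) + 23368) + 100 = (-19/9 + 23368) + 100 = 210293/9 + 100 = 211193/9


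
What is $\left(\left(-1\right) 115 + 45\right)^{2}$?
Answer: $4900$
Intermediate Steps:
$\left(\left(-1\right) 115 + 45\right)^{2} = \left(-115 + 45\right)^{2} = \left(-70\right)^{2} = 4900$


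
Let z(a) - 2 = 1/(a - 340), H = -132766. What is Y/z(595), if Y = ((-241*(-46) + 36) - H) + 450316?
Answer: 151522020/511 ≈ 2.9652e+5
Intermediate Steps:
z(a) = 2 + 1/(-340 + a) (z(a) = 2 + 1/(a - 340) = 2 + 1/(-340 + a))
Y = 594204 (Y = ((-241*(-46) + 36) - 1*(-132766)) + 450316 = ((11086 + 36) + 132766) + 450316 = (11122 + 132766) + 450316 = 143888 + 450316 = 594204)
Y/z(595) = 594204/(((-679 + 2*595)/(-340 + 595))) = 594204/(((-679 + 1190)/255)) = 594204/(((1/255)*511)) = 594204/(511/255) = 594204*(255/511) = 151522020/511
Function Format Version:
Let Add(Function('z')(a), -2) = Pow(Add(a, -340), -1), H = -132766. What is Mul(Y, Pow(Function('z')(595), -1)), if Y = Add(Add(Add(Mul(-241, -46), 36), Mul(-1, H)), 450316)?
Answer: Rational(151522020, 511) ≈ 2.9652e+5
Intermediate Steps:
Function('z')(a) = Add(2, Pow(Add(-340, a), -1)) (Function('z')(a) = Add(2, Pow(Add(a, -340), -1)) = Add(2, Pow(Add(-340, a), -1)))
Y = 594204 (Y = Add(Add(Add(Mul(-241, -46), 36), Mul(-1, -132766)), 450316) = Add(Add(Add(11086, 36), 132766), 450316) = Add(Add(11122, 132766), 450316) = Add(143888, 450316) = 594204)
Mul(Y, Pow(Function('z')(595), -1)) = Mul(594204, Pow(Mul(Pow(Add(-340, 595), -1), Add(-679, Mul(2, 595))), -1)) = Mul(594204, Pow(Mul(Pow(255, -1), Add(-679, 1190)), -1)) = Mul(594204, Pow(Mul(Rational(1, 255), 511), -1)) = Mul(594204, Pow(Rational(511, 255), -1)) = Mul(594204, Rational(255, 511)) = Rational(151522020, 511)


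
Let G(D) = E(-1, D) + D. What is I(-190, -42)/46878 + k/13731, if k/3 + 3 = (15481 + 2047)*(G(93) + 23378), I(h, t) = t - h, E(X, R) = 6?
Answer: 9645262588165/107280303 ≈ 89907.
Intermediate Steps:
G(D) = 6 + D
k = 1234514559 (k = -9 + 3*((15481 + 2047)*((6 + 93) + 23378)) = -9 + 3*(17528*(99 + 23378)) = -9 + 3*(17528*23477) = -9 + 3*411504856 = -9 + 1234514568 = 1234514559)
I(-190, -42)/46878 + k/13731 = (-42 - 1*(-190))/46878 + 1234514559/13731 = (-42 + 190)*(1/46878) + 1234514559*(1/13731) = 148*(1/46878) + 411504853/4577 = 74/23439 + 411504853/4577 = 9645262588165/107280303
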